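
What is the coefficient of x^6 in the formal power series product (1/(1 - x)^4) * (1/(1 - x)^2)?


Combine the factors: (1/(1 - x)^4) * (1/(1 - x)^2) = 1/(1 - x)^6.
Then use 1/(1 - x)^r = sum_{k>=0} C(k + r - 1, r - 1) x^k with r = 6 and k = 6:
C(11, 5) = 462.

462


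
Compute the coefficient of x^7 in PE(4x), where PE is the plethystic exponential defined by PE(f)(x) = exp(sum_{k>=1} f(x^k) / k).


With f(x) = 4x, the exponent is sum_{k>=1} 4 x^k / k = 4 * (-ln(1 - x)). Exponentiating:
PE(4x) = exp(-4 ln(1 - x)) = 1/(1 - x)^4.
By the negative binomial expansion, [x^n] 1/(1 - x)^4 = C(n + 3, 3).
For n = 7: C(10, 3) = 120.

120


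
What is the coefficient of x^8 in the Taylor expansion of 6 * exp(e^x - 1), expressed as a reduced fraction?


exp(e^x - 1) = sum_{k>=0} Bell_k x^k / k!, where Bell_k is the k-th Bell number.
So the coefficient of x^8 is 6 * Bell_8 / 8!.
Computing: Bell_8 = 4140 and 8! = 40320, giving
6 * 4140/40320 = 69/112.

69/112


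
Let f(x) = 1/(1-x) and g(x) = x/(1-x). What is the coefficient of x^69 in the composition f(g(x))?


First simplify the composition: f(g(x)) = 1/(1 - x/(1-x)) = (1-x)/((1-x) - x) = (1-x)/(1-2x).
Now extract the coefficient. Write (1-x)/(1-2x) = 1/(1-2x) - x/(1-2x).
The coefficient of x^n in 1/(1-2x) is 2^n, and in x/(1-2x) is 2^(n-1) (for n >= 1).
So the coefficient of x^69 is 2^69 - 2^68 = 590295810358705651712 - 295147905179352825856 = 295147905179352825856.

295147905179352825856


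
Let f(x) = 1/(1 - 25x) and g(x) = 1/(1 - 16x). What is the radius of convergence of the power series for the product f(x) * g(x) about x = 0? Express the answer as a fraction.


The radius of 1/(1 - 25x) is 1/25 (nearest singularity at x = 1/25), and the radius of 1/(1 - 16x) is 1/16.
The product f(x)*g(x) = 1/((1 - 25x)(1 - 16x)) has singularities at both 1/25 and 1/16, so its radius of convergence is the distance to the nearest one:
min(1/25, 1/16) = 1/25.

1/25


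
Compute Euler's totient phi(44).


phi(n) counts integers in [1, n] coprime to n. Using the multiplicative formula phi(n) = n * prod_{p | n} (1 - 1/p):
44 = 2^2 * 11, so
phi(44) = 44 * (1 - 1/2) * (1 - 1/11) = 20.

20


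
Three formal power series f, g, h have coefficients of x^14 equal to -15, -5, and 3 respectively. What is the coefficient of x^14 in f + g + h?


Series addition is componentwise:
-15 + -5 + 3
= -17

-17


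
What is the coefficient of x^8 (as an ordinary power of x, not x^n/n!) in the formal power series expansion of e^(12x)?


The exponential series is e^y = sum_{k>=0} y^k / k!. Substituting y = 12x gives
e^(12x) = sum_{k>=0} 12^k x^k / k!.
So the coefficient of x^n is a^n/n! with a = 12, n = 8:
12^8 / 8! = 429981696/40320 = 373248/35

373248/35


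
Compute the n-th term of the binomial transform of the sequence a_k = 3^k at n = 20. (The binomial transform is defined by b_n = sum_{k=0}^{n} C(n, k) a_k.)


With a_k = 3^k, b_n = sum_{k=0}^{n} C(n, k) 3^k = (1 + 3)^n by the binomial theorem.
For n = 20: (1 + 3)^20 = 4^20 = 1099511627776.

1099511627776


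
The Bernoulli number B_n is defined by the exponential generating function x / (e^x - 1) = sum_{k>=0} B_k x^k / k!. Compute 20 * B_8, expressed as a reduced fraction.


Bernoulli numbers can also be computed recursively via B_0 = 1 and sum_{j=0}^{m} C(m+1, j) B_j = 0 for m >= 1. Odd-index Bernoulli numbers vanish for k >= 3.
Computing B_8 = -1/30, so 20 * B_8 = 20 * -1/30 = -2/3.

-2/3


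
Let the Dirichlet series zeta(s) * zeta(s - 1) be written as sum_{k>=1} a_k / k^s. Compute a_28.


Convolution gives a_k = sum_{d | k} d * 1 = sum_{d | k} d = sigma(k), the sum of positive divisors of k.
For k = 28, the divisors are 1, 2, 4, 7, 14, 28, so
sigma(28) = 1 + 2 + 4 + 7 + 14 + 28 = 56.

56


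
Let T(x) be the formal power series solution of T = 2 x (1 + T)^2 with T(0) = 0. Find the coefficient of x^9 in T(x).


Apply the Lagrange inversion formula: if T = 2 x * phi(T) with phi(t) = (1 + t)^2, then [x^n] T = 2^n * (1/n) [t^(n-1)] phi(t)^n = 2^n * (1/n) [t^(n-1)] (1 + t)^(2n) = 2^n * (1/n) C(2n, n-1).
Using the identity C(2n, n-1) = C(2n, n) * n / (n+1), the unscaled factor equals C(2n, n) / (n+1) = C_n, the n-th Catalan number.
For n = 9: C_9 = C(18, 9) / 10 = 48620/10 = 4862.
With the 2^9 = 512 factor, the coefficient is 512 * 4862 = 2489344.

2489344


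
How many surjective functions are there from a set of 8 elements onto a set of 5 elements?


By inclusion-exclusion on which target elements are missed, the number of surjections from an n-set onto a k-set is
surj(n, k) = sum_{j=0}^{k} (-1)^j C(k, j) (k - j)^n.
Equivalently surj(n, k) = k! * S(n, k), where S(n, k) is the Stirling number of the second kind.
For n = 8, k = 5:
S(8, 5) = 1050, so
surj = 5! * 1050 = 120 * 1050 = 126000.

126000


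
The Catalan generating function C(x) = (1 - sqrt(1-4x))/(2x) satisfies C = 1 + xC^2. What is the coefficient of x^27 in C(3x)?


Substituting x -> 3x scales the n-th coefficient by 3^n, so [x^27] C(3x) = 3^27 * C_27.
C_27 = C(2*27, 27)/(28) = 1946939425648112/28 = 69533550916004.
So 3^27 * 69533550916004 = 7625597484987 * 69533550916004 = 530234870987295612488031948.

530234870987295612488031948


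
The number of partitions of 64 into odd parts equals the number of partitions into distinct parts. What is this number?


Computing partitions of 64 into odd parts (1, 3, 5, ...):
Using the generating function prod_{k>=0} 1/(1-x^(2k+1)),
the count is 16444

16444


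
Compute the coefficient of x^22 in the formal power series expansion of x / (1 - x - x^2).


Let f(x) = sum_{k>=0} a_k x^k. Multiplying f(x) * (1 - x - x^2) = x and matching coefficients gives a_0 = 0, a_1 = 1, and a_k = a_{k-1} + a_{k-2} for k >= 2. These are the Fibonacci numbers F_k.
Iterating from F_0 = 0, F_1 = 1:
F_0=0, F_1=1, F_2=1, F_3=2, F_4=3, F_5=5, F_6=8, F_7=13, F_8=21, F_9=34, ...
F_22 = 17711.

17711


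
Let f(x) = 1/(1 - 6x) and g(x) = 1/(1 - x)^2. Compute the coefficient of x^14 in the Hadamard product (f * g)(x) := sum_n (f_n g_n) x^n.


f has coefficients f_k = 6^k. For g = 1/(1 - x)^2 the coefficient is g_k = C(k + 1, 1) = k + 1. The Hadamard coefficient is (f * g)_k = 6^k * (k + 1).
For k = 14: 6^14 * 15 = 78364164096 * 15 = 1175462461440.

1175462461440


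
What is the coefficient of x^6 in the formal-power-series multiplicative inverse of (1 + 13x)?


The inverse is 1/(1 + 13x). Apply the geometric identity 1/(1 - y) = sum_{k>=0} y^k with y = -13x:
1/(1 + 13x) = sum_{k>=0} (-13)^k x^k.
So the coefficient of x^6 is (-13)^6 = 4826809.

4826809


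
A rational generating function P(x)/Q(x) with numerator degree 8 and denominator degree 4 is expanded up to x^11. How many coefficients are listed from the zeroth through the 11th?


Expanding up to x^11 gives the coefficients for x^0, x^1, ..., x^11.
That is 11 + 1 = 12 coefficients in total.

12


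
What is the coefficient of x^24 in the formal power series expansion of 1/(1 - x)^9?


The negative binomial / multiset identity is
1/(1 - x)^r = sum_{k>=0} C(k + r - 1, r - 1) x^k.
Here r = 9 and k = 24, so the coefficient is
C(24 + 8, 8) = C(32, 8)
= 10518300

10518300


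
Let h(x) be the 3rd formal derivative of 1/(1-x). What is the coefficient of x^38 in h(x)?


Differentiating 3 times: d^3/dx^3 [1/(1-x)] = 3!/(1-x)^4.
The expansion 1/(1-x)^4 = sum_{k>=0} C(k+3, 3) x^k, so the coefficient of x^n in 3!/(1-x)^4 is 3! * C(n+3, 3).
For n = 38: 6 * C(41, 3) = 6 * 10660 = 63960

63960


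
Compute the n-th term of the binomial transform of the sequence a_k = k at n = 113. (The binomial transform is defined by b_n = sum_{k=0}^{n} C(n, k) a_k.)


With a_k = k, b_n = sum_{k=0}^{n} C(n, k) k. Using k * C(n, k) = n * C(n-1, k-1) gives b_n = n * sum_{k>=1} C(n-1, k-1) = n * 2^(n-1).
For n = 113: 113 * 2^112 = 113 * 5192296858534827628530496329220096 = 586729545014435522023946085201870848.

586729545014435522023946085201870848


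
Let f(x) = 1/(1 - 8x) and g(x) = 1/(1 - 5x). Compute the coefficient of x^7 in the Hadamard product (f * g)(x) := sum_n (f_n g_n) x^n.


f has coefficients f_k = 8^k and g has coefficients g_k = 5^k, so the Hadamard product has coefficient (f*g)_k = 8^k * 5^k = 40^k.
For k = 7: 40^7 = 163840000000.

163840000000


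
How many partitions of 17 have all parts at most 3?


Using the generating function (1-x)^(-1)(1-x^2)^(-1)(1-x^3)^(-1),
the coefficient of x^17 counts these restricted partitions.
Result = 33

33


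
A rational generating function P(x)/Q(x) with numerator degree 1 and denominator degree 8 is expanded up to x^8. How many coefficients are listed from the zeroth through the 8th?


Expanding up to x^8 gives the coefficients for x^0, x^1, ..., x^8.
That is 8 + 1 = 9 coefficients in total.

9


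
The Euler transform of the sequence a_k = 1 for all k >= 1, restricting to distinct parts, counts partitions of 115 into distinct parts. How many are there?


Partitions of 115 into distinct parts can be computed via generating function.
Product (1+x)(1+x^2)(1+x^3)...
The coefficient of x^115 = 1490528

1490528


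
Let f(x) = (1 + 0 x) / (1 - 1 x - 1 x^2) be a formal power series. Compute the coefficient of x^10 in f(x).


Write f(x) = sum_{k>=0} a_k x^k. Multiplying both sides by 1 - 1 x - 1 x^2 gives
(1 - 1 x - 1 x^2) sum_{k>=0} a_k x^k = 1 + 0 x.
Matching coefficients:
 x^0: a_0 = 1
 x^1: a_1 - 1 a_0 = 0  =>  a_1 = 1*1 + 0 = 1
 x^k (k >= 2): a_k = 1 a_{k-1} + 1 a_{k-2}.
Iterating: a_2 = 2, a_3 = 3, a_4 = 5, a_5 = 8, a_6 = 13, a_7 = 21, a_8 = 34, a_9 = 55, a_10 = 89.
So the coefficient of x^10 is 89.

89


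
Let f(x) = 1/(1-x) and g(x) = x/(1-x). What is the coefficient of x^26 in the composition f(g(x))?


First simplify the composition: f(g(x)) = 1/(1 - x/(1-x)) = (1-x)/((1-x) - x) = (1-x)/(1-2x).
Now extract the coefficient. Write (1-x)/(1-2x) = 1/(1-2x) - x/(1-2x).
The coefficient of x^n in 1/(1-2x) is 2^n, and in x/(1-2x) is 2^(n-1) (for n >= 1).
So the coefficient of x^26 is 2^26 - 2^25 = 67108864 - 33554432 = 33554432.

33554432


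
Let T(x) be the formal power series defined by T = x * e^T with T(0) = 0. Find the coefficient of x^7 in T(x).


Apply the Lagrange inversion formula: if T = x * phi(T) with phi(t) = e^t, then
[x^n] T = (1/n) [t^(n-1)] phi(t)^n = (1/n) [t^(n-1)] e^(n t) = (1/n) * n^(n-1) / (n-1)! = n^(n-1) / n!.
When c = 1 this is the Cayley count of rooted labeled trees on n vertices, divided by n!.
For n = 7: 7^6 / 7! = 117649/5040 = 16807/720.

16807/720


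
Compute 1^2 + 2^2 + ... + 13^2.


This power sum has a closed form given by Faulhaber's formula
sum_{k=1}^{m} k^p = (1 / (p + 1)) * sum_{j=0}^{p} C(p + 1, j) B_j m^(p + 1 - j),
but for small m direct computation is fastest:
1 + 4 + 9 + 16 + 25 + 36 + 49 + 64 + 81 + 100 + 121 + 144 + 169 = 819.

819


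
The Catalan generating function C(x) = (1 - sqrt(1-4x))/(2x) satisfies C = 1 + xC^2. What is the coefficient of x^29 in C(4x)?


Substituting x -> 4x scales the n-th coefficient by 4^n, so [x^29] C(4x) = 4^29 * C_29.
C_29 = C(2*29, 29)/(30) = 30067266499541040/30 = 1002242216651368.
So 4^29 * 1002242216651368 = 288230376151711744 * 1002242216651368 = 288876651100549174152972879265792.

288876651100549174152972879265792


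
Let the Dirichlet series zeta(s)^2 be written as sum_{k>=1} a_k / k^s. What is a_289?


The Dirichlet convolution of the constant function 1 with itself gives (1 * 1)(k) = sum_{d | k} 1 = d(k), the number of positive divisors of k.
Since zeta(s) = sum_{k>=1} 1/k^s, we have zeta(s)^2 = sum_{k>=1} d(k)/k^s, so a_k = d(k).
For k = 289: the divisors are 1, 17, 289.
Count = 3.

3


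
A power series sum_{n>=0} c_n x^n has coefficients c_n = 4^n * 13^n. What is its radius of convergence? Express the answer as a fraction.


By the root test (Cauchy-Hadamard), the radius is R = 1 / limsup_n |c_n|^(1/n).
Here |c_n|^(1/n) = (4^n * 13^n)^(1/n) = 4 * 13 = 52 for all n.
So R = 1/52 = 1/52.

1/52


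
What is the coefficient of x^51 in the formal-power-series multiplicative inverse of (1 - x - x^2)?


Let the inverse be f(x) = sum_{k>=0} a_k x^k. From f(x) * (1 - x - x^2) = 1 and matching coefficients:
 x^0: a_0 = 1.
 x^1: a_1 - a_0 = 0, so a_1 = 1.
 x^k (k >= 2): a_k - a_{k-1} - a_{k-2} = 0, i.e. a_k = a_{k-1} + a_{k-2}.
This is the Fibonacci-type recurrence shifted so that a_0 = a_1 = 1.
Iterating: a_0=1, a_1=1, a_2=2, a_3=3, a_4=5, a_5=8, a_6=13, a_7=21, a_8=34, a_9=55, ...
a_51 = 32951280099.

32951280099


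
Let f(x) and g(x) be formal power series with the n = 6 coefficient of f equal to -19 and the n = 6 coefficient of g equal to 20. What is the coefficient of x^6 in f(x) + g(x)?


Addition of formal power series is termwise.
The coefficient of x^6 in f + g = -19 + 20
= 1

1


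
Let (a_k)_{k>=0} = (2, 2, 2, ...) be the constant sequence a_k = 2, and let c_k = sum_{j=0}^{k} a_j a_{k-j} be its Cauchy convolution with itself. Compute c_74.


Since a_j = 2 for all j >= 0, the convolution sum becomes
c_k = sum_{j=0}^{k} 2 * 2 = 4 * (k + 1).
Equivalently, the generating function of (a_k) is 2/(1 - x) and its square is 4/(1 - x)^2 = sum_{k>=0} 4(k + 1) x^k.
For k = 74: 4 * 75 = 300.

300


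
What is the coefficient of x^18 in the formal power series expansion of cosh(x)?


The Maclaurin series is cosh(t) = sum_{m>=0} t^(2m) / (2m)!, so substituting t = x, only even powers of x are nonzero, with coefficient of x^(2m) equal to 1 / (2m)!.
For x^18 the coefficient is 1/18! = 1/6402373705728000 = 1/6402373705728000.

1/6402373705728000


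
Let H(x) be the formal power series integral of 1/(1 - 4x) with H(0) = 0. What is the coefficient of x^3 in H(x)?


1/(1 - 4x) = sum_{k>=0} 4^k x^k. Integrating termwise with H(0) = 0:
H(x) = sum_{k>=0} 4^k x^(k+1) / (k+1) = sum_{m>=1} 4^(m-1) x^m / m.
For m = 3: 4^2/3 = 16/3 = 16/3.

16/3


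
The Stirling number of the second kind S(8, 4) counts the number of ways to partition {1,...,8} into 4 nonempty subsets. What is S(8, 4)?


Using the explicit formula S(n,k) = (1/k!) sum_{j=0}^{k} (-1)^(k-j) C(k,j) j^n:
S(8, 4) = 1701
Equivalently, S(n,k) is n! times the coefficient of x^n in the EGF (e^x - 1)^k / k!.

1701


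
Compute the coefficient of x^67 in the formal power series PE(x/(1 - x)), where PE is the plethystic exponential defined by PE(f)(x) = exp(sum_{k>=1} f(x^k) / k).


For f(x) = x/(1 - x) we have
sum_{k>=1} f(x^k) / k = sum_{k>=1} (1/k) * x^k / (1 - x^k) = sum_{k, m >= 1} x^(k m) / k,
which after exponentiating simplifies to
PE(x/(1 - x)) = prod_{k>=1} 1 / (1 - x^k).
This is the generating function for the partition function p(n), so the coefficient of x^67 is p(67).
Computing p(67) by dynamic programming over parts 1, 2, ..., 67: p(67) = 2679689.

2679689


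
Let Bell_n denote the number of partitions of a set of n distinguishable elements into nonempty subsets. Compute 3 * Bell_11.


Bell_11 can be computed from the Bell triangle or from Dobinski's identity Bell_n = (1/e) * sum_{k>=0} k^n / k!.
Computing Bell_11 = 678570.
Then 3 * 678570 = 2035710.

2035710


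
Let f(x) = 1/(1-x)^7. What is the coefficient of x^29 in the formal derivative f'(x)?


Differentiate: d/dx [ 1/(1-x)^r ] = r / (1-x)^(r+1).
Here r = 7, so f'(x) = 7 / (1-x)^8.
The expansion of 1/(1-x)^(r+1) has coefficient of x^n equal to C(n+r, r).
So the coefficient of x^29 in f'(x) is
7 * C(36, 7) = 7 * 8347680 = 58433760

58433760


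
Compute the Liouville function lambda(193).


The Liouville function is lambda(k) = (-1)^Omega(k), where Omega(k) counts the prime factors of k with multiplicity.
Factoring: 193 = 193, so Omega(193) = 1.
lambda(193) = (-1)^1 = -1.

-1


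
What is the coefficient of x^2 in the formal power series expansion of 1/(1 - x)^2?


The expansion 1/(1 - x)^r = sum_{k>=0} C(k + r - 1, r - 1) x^k follows from the multiset / negative-binomial theorem (or from repeated differentiation of the geometric series).
For r = 2 and k = 2:
C(3, 1) = 6 / (1 * 2) = 3.

3


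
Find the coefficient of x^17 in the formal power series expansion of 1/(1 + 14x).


Write 1/(1 + c x) = 1/(1 - (-c) x) and apply the geometric-series identity
1/(1 - y) = sum_{k>=0} y^k to get 1/(1 + c x) = sum_{k>=0} (-c)^k x^k.
So the coefficient of x^k is (-c)^k = (-1)^k * c^k.
Here c = 14 and k = 17:
(-14)^17 = -1 * 30491346729331195904 = -30491346729331195904

-30491346729331195904


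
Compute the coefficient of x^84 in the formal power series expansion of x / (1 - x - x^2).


Let f(x) = sum_{k>=0} a_k x^k. Multiplying f(x) * (1 - x - x^2) = x and matching coefficients gives a_0 = 0, a_1 = 1, and a_k = a_{k-1} + a_{k-2} for k >= 2. These are the Fibonacci numbers F_k.
Iterating from F_0 = 0, F_1 = 1:
F_0=0, F_1=1, F_2=1, F_3=2, F_4=3, F_5=5, F_6=8, F_7=13, F_8=21, F_9=34, ...
F_84 = 160500643816367088.

160500643816367088


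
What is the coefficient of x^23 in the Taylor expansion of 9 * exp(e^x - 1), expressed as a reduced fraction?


exp(e^x - 1) = sum_{k>=0} Bell_k x^k / k!, where Bell_k is the k-th Bell number.
So the coefficient of x^23 is 9 * Bell_23 / 23!.
Computing: Bell_23 = 44152005855084346 and 23! = 25852016738884976640000, giving
9 * 44152005855084346/25852016738884976640000 = 22076002927542173/1436223152160276480000.

22076002927542173/1436223152160276480000


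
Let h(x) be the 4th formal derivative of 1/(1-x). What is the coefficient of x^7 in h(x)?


Differentiating 4 times: d^4/dx^4 [1/(1-x)] = 4!/(1-x)^5.
The expansion 1/(1-x)^5 = sum_{k>=0} C(k+4, 4) x^k, so the coefficient of x^n in 4!/(1-x)^5 is 4! * C(n+4, 4).
For n = 7: 24 * C(11, 4) = 24 * 330 = 7920

7920


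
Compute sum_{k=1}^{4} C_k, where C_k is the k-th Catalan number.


C_1 through C_4: 1, 2, 5, 14
Sum = 1 + 2 + 5 + 14
= 22

22


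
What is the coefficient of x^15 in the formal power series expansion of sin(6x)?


The Maclaurin series is sin(t) = sum_{k>=0} (-1)^k t^(2k+1) / (2k+1)!, so substituting t = 6x, only odd powers of x are nonzero, with coefficient of x^(2k+1) equal to (-1)^k 6^(2k+1) / (2k+1)!.
Write 15 = 2*7 + 1, giving the coefficient (-1)^7 * 6^15 / 15! = -470184984576/1307674368000 = -314928/875875.

-314928/875875


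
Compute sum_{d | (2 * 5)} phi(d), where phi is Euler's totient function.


First, 2 * 5 = 10. One classical identity is sum_{d | n} phi(d) = n (each k in [1, n] has a unique gcd with n, and among the k's with gcd(k, n) = n/d there are phi(d) of them). So the sum equals 10. We also verify directly:
Divisors of 10: 1, 2, 5, 10.
phi values: 1, 1, 4, 4.
Sum = 10.

10


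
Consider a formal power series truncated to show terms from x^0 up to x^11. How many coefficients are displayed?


From x^0 to x^11 inclusive, the count is 11 - 0 + 1 = 12.

12


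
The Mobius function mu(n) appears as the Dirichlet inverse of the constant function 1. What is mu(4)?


4 has a squared prime factor, so mu(4) = 0.
Factorization reveals a repeated prime.

0


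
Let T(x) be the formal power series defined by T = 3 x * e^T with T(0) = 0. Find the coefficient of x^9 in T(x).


Apply the Lagrange inversion formula: if T = 3 x * phi(T) with phi(t) = e^t, then
[x^n] T = 3^n * (1/n) [t^(n-1)] phi(t)^n = 3^n * (1/n) [t^(n-1)] e^(n t) = 3^n * (1/n) * n^(n-1) / (n-1)! = 3^n * n^(n-1) / n!.
When c = 1 this is the Cayley count of rooted labeled trees on n vertices, divided by n!.
For n = 9: 3^9 * 9^8 / 9! = 19683 * 43046721/362880 = 10460353203/4480.

10460353203/4480


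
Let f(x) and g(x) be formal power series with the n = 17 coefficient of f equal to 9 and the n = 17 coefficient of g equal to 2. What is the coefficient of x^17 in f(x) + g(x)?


Addition of formal power series is termwise.
The coefficient of x^17 in f + g = 9 + 2
= 11

11


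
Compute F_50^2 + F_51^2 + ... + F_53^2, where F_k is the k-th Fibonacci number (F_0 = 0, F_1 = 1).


There is a standard identity sum_{k=0}^{N} F_k^2 = F_N * F_{N+1} (proved inductively from the telescoping relation F_k^2 = F_k F_{k+1} - F_{k-1} F_k). Then
sum_{k=50}^{53} F_k^2 = F_53 F_54 - F_49 F_50.
Computing: F_53 = 53316291173, F_54 = 86267571272, F_49 = 7778742049, F_50 = 12586269025.
Sum = 53316291173 * 86267571272 - 7778742049 * 12586269025 = 4501561608620688249831.

4501561608620688249831


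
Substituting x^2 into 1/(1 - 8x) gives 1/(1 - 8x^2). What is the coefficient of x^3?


Since 1/(1 - 8x^2) only has even powers of x,
the coefficient of x^3 (odd) is 0.

0


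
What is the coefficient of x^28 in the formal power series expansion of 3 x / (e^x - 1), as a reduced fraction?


The exponential generating function for Bernoulli numbers is
x / (e^x - 1) = sum_{k>=0} B_k x^k / k!.
So the coefficient of x^28 in 3 x / (e^x - 1) is 3 B_28 / 28!.
Computing: B_28 = -23749461029/870, 28! = 304888344611713860501504000000, giving
3 * -23749461029/870 / 304888344611713860501504000000 = -3392780147/12631088562485288506490880000000.

-3392780147/12631088562485288506490880000000


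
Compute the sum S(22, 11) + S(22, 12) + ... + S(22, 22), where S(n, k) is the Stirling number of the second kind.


By definition, S(n, k) counts partitions of an n-set into exactly k nonempty blocks.
Computing row n = 22 for k = 11..22:
S(22, k): 366282500870286, 108823356051137, 22496861868481, 3295165281331, 345615943200, 26046574004, 1404142047, 53374629, 1389850, 23485, 231, 1
Sum = 501271005518682.

501271005518682


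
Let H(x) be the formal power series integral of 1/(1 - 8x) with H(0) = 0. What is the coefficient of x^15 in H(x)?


1/(1 - 8x) = sum_{k>=0} 8^k x^k. Integrating termwise with H(0) = 0:
H(x) = sum_{k>=0} 8^k x^(k+1) / (k+1) = sum_{m>=1} 8^(m-1) x^m / m.
For m = 15: 8^14/15 = 4398046511104/15 = 4398046511104/15.

4398046511104/15


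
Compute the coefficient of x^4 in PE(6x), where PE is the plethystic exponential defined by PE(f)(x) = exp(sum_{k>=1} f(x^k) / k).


With f(x) = 6x, the exponent is sum_{k>=1} 6 x^k / k = 6 * (-ln(1 - x)). Exponentiating:
PE(6x) = exp(-6 ln(1 - x)) = 1/(1 - x)^6.
By the negative binomial expansion, [x^n] 1/(1 - x)^6 = C(n + 5, 5).
For n = 4: C(9, 5) = 126.

126


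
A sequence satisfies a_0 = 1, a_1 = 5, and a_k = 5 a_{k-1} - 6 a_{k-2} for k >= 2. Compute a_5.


The characteristic equation is t^2 - 5 t + 6 = 0, with roots r_1 = 3 and r_2 = 2 (so c_1 = r_1 + r_2, c_2 = -r_1 r_2 as required).
One can use the closed form a_n = A r_1^n + B r_2^n, but direct iteration is more reliable:
a_0 = 1, a_1 = 5, a_2 = 19, a_3 = 65, a_4 = 211, a_5 = 665.
So a_5 = 665.

665


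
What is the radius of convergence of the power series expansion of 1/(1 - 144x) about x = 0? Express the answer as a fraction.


Expanding 1/(1 - 144x) = sum_{k>=0} 144^k x^k, the series converges when |144x| < 1, i.e., |x| < 1/144.
So the radius of convergence is 1/144 = 1/144.

1/144


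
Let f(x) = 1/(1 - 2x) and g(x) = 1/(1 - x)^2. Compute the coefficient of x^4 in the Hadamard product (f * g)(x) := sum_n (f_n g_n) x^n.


f has coefficients f_k = 2^k. For g = 1/(1 - x)^2 the coefficient is g_k = C(k + 1, 1) = k + 1. The Hadamard coefficient is (f * g)_k = 2^k * (k + 1).
For k = 4: 2^4 * 5 = 16 * 5 = 80.

80


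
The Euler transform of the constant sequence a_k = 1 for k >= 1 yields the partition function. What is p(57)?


The Euler transform converts the sequence a_k = 1 into the number of integer partitions.
Using the recurrence or dynamic programming:
p(57) = 614154

614154


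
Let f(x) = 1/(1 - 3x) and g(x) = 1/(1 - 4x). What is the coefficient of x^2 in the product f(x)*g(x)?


The coefficient of x^n in f*g is the Cauchy product: sum_{k=0}^{n} a^k * b^(n-k).
With a=3, b=4, n=2:
sum_{k=0}^{2} 3^k * 4^(2-k)
= 37

37


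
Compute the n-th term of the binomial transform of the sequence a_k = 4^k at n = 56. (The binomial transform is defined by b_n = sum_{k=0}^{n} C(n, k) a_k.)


With a_k = 4^k, b_n = sum_{k=0}^{n} C(n, k) 4^k = (1 + 4)^n by the binomial theorem.
For n = 56: (1 + 4)^56 = 5^56 = 1387778780781445675529539585113525390625.

1387778780781445675529539585113525390625


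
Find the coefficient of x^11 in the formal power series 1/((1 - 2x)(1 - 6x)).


By partial fractions or Cauchy convolution:
The coefficient equals sum_{k=0}^{11} 2^k * 6^(11-k).
= 544194560

544194560


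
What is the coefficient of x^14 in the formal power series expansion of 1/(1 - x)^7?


The negative binomial / multiset identity is
1/(1 - x)^r = sum_{k>=0} C(k + r - 1, r - 1) x^k.
Here r = 7 and k = 14, so the coefficient is
C(14 + 6, 6) = C(20, 6)
= 38760

38760


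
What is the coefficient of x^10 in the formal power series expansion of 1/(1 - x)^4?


The expansion 1/(1 - x)^r = sum_{k>=0} C(k + r - 1, r - 1) x^k follows from the multiset / negative-binomial theorem (or from repeated differentiation of the geometric series).
For r = 4 and k = 10:
C(13, 3) = 6227020800 / (6 * 3628800) = 286.

286


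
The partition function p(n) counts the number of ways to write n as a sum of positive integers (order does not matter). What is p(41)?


Using the generating function prod_{k>=1} 1/(1-x^k), we compute p(41).
By dynamic programming over parts 1 through 41:
p(41) = 44583

44583


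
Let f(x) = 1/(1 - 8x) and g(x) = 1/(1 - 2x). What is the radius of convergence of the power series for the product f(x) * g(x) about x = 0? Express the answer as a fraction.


The radius of 1/(1 - 8x) is 1/8 (nearest singularity at x = 1/8), and the radius of 1/(1 - 2x) is 1/2.
The product f(x)*g(x) = 1/((1 - 8x)(1 - 2x)) has singularities at both 1/8 and 1/2, so its radius of convergence is the distance to the nearest one:
min(1/8, 1/2) = 1/8.

1/8


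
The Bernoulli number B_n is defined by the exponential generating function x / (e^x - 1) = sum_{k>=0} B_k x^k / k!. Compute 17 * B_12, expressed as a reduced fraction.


Bernoulli numbers can also be computed recursively via B_0 = 1 and sum_{j=0}^{m} C(m+1, j) B_j = 0 for m >= 1. Odd-index Bernoulli numbers vanish for k >= 3.
Computing B_12 = -691/2730, so 17 * B_12 = 17 * -691/2730 = -11747/2730.

-11747/2730


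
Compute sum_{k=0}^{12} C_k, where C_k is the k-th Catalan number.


C_0 through C_12: 1, 1, 2, 5, 14, 42, 132, 429, 1430, 4862, 16796, 58786, 208012
Sum = 1 + 1 + 2 + 5 + 14 + 42 + 132 + 429 + 1430 + 4862 + 16796 + 58786 + 208012
= 290512

290512


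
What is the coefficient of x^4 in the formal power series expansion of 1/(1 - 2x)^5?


The general identity 1/(1 - c x)^r = sum_{k>=0} c^k C(k + r - 1, r - 1) x^k follows by substituting y = c x into 1/(1 - y)^r = sum_{k>=0} C(k + r - 1, r - 1) y^k.
For c = 2, r = 5, k = 4:
2^4 * C(8, 4) = 16 * 70 = 1120.

1120


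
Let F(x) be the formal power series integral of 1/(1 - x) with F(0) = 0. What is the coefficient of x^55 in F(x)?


1/(1 - x) = sum_{k>=0} x^k. Integrating termwise and using F(0) = 0 gives
F(x) = sum_{k>=0} x^(k+1) / (k+1) = sum_{m>=1} x^m / m = -ln(1 - x).
So the coefficient of x^55 is 1/55 = 1/55.

1/55


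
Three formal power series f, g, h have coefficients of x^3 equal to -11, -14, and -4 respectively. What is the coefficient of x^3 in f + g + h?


Series addition is componentwise:
-11 + -14 + -4
= -29

-29


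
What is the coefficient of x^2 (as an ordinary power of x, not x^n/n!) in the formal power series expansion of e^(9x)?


The exponential series is e^y = sum_{k>=0} y^k / k!. Substituting y = 9x gives
e^(9x) = sum_{k>=0} 9^k x^k / k!.
So the coefficient of x^n is a^n/n! with a = 9, n = 2:
9^2 / 2! = 81/2 = 81/2

81/2


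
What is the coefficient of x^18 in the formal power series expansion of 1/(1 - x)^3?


The negative binomial / multiset identity is
1/(1 - x)^r = sum_{k>=0} C(k + r - 1, r - 1) x^k.
Here r = 3 and k = 18, so the coefficient is
C(18 + 2, 2) = C(20, 2)
= 190

190


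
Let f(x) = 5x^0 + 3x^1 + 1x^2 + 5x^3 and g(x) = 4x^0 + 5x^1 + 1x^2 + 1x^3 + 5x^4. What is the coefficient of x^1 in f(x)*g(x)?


Cauchy product at x^1:
5*5 + 3*4
= 37

37


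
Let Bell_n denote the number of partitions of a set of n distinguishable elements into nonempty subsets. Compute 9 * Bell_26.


Bell_26 can be computed from the Bell triangle or from Dobinski's identity Bell_n = (1/e) * sum_{k>=0} k^n / k!.
Computing Bell_26 = 49631246523618756274.
Then 9 * 49631246523618756274 = 446681218712568806466.

446681218712568806466


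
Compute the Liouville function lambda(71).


The Liouville function is lambda(k) = (-1)^Omega(k), where Omega(k) counts the prime factors of k with multiplicity.
Factoring: 71 = 71, so Omega(71) = 1.
lambda(71) = (-1)^1 = -1.

-1


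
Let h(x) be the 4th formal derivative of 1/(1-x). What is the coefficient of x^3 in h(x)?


Differentiating 4 times: d^4/dx^4 [1/(1-x)] = 4!/(1-x)^5.
The expansion 1/(1-x)^5 = sum_{k>=0} C(k+4, 4) x^k, so the coefficient of x^n in 4!/(1-x)^5 is 4! * C(n+4, 4).
For n = 3: 24 * C(7, 4) = 24 * 35 = 840

840


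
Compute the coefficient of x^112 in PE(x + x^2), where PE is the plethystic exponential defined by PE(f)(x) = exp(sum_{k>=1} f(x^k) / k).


With f(x) = x + x^2, the exponent is sum_{k>=1} (x^k + x^(2k)) / k = -ln(1 - x) - ln(1 - x^2). Exponentiating:
PE(x + x^2) = 1 / ((1 - x)(1 - x^2)).
This is the generating function for partitions of n into parts of size 1 or 2. The number of 2's can be any j in 0..56, and the rest are 1's, so
[x^112] = floor(112/2) + 1 = 57.

57


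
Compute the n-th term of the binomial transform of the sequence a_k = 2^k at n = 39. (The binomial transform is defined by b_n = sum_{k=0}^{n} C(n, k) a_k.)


With a_k = 2^k, b_n = sum_{k=0}^{n} C(n, k) 2^k = (1 + 2)^n by the binomial theorem.
For n = 39: (1 + 2)^39 = 3^39 = 4052555153018976267.

4052555153018976267


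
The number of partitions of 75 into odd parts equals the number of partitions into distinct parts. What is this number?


Computing partitions of 75 into odd parts (1, 3, 5, ...):
Using the generating function prod_{k>=0} 1/(1-x^(2k+1)),
the count is 48446

48446


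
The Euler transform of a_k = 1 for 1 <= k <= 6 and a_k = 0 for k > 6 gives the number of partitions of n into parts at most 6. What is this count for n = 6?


Partitions of 6 into parts at most 6:
Using generating function (1-x)^(-1)(1-x^2)^(-1)...(1-x^6)^(-1),
the coefficient of x^6 = 11

11


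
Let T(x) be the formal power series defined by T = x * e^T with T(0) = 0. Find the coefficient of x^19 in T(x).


Apply the Lagrange inversion formula: if T = x * phi(T) with phi(t) = e^t, then
[x^n] T = (1/n) [t^(n-1)] phi(t)^n = (1/n) [t^(n-1)] e^(n t) = (1/n) * n^(n-1) / (n-1)! = n^(n-1) / n!.
When c = 1 this is the Cayley count of rooted labeled trees on n vertices, divided by n!.
For n = 19: 19^18 / 19! = 104127350297911241532841/121645100408832000 = 5480386857784802185939/6402373705728000.

5480386857784802185939/6402373705728000


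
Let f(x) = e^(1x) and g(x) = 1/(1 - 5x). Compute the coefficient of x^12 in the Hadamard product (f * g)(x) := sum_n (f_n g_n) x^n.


Expanding: f_k = 1^k/k! (from e^(1x)) and g_k = 5^k (from 1/(1 - 5x)). So the Hadamard coefficient (f * g)_k = 1^k 5^k / k! = (5)^k / k!.
For k = 12: 5^12/12! = 244140625/479001600 = 9765625/19160064.

9765625/19160064


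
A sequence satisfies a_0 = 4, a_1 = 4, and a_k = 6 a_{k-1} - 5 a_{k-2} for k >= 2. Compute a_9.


The characteristic equation is t^2 - 6 t + 5 = 0, with roots r_1 = 5 and r_2 = 1 (so c_1 = r_1 + r_2, c_2 = -r_1 r_2 as required).
One can use the closed form a_n = A r_1^n + B r_2^n, but direct iteration is more reliable:
a_0 = 4, a_1 = 4, a_2 = 4, a_3 = 4, a_4 = 4, a_5 = 4, a_6 = 4, a_7 = 4, a_8 = 4, a_9 = 4.
So a_9 = 4.

4


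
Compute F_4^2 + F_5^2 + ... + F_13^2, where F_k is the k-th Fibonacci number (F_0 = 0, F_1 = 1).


There is a standard identity sum_{k=0}^{N} F_k^2 = F_N * F_{N+1} (proved inductively from the telescoping relation F_k^2 = F_k F_{k+1} - F_{k-1} F_k). Then
sum_{k=4}^{13} F_k^2 = F_13 F_14 - F_3 F_4.
Computing: F_13 = 233, F_14 = 377, F_3 = 2, F_4 = 3.
Sum = 233 * 377 - 2 * 3 = 87835.

87835


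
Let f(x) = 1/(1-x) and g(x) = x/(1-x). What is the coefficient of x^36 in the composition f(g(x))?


First simplify the composition: f(g(x)) = 1/(1 - x/(1-x)) = (1-x)/((1-x) - x) = (1-x)/(1-2x).
Now extract the coefficient. Write (1-x)/(1-2x) = 1/(1-2x) - x/(1-2x).
The coefficient of x^n in 1/(1-2x) is 2^n, and in x/(1-2x) is 2^(n-1) (for n >= 1).
So the coefficient of x^36 is 2^36 - 2^35 = 68719476736 - 34359738368 = 34359738368.

34359738368


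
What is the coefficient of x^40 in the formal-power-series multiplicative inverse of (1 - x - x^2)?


Let the inverse be f(x) = sum_{k>=0} a_k x^k. From f(x) * (1 - x - x^2) = 1 and matching coefficients:
 x^0: a_0 = 1.
 x^1: a_1 - a_0 = 0, so a_1 = 1.
 x^k (k >= 2): a_k - a_{k-1} - a_{k-2} = 0, i.e. a_k = a_{k-1} + a_{k-2}.
This is the Fibonacci-type recurrence shifted so that a_0 = a_1 = 1.
Iterating: a_0=1, a_1=1, a_2=2, a_3=3, a_4=5, a_5=8, a_6=13, a_7=21, a_8=34, a_9=55, ...
a_40 = 165580141.

165580141


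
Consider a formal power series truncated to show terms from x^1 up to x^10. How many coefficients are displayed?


From x^1 to x^10 inclusive, the count is 10 - 1 + 1 = 10.

10


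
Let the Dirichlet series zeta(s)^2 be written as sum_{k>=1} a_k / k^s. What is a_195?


The Dirichlet convolution of the constant function 1 with itself gives (1 * 1)(k) = sum_{d | k} 1 = d(k), the number of positive divisors of k.
Since zeta(s) = sum_{k>=1} 1/k^s, we have zeta(s)^2 = sum_{k>=1} d(k)/k^s, so a_k = d(k).
For k = 195: the divisors are 1, 3, 5, 13, 15, 39, 65, 195.
Count = 8.

8


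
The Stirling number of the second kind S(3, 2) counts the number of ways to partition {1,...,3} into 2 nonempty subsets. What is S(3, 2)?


Using the explicit formula S(n,k) = (1/k!) sum_{j=0}^{k} (-1)^(k-j) C(k,j) j^n:
S(3, 2) = 3
Equivalently, S(n,k) is n! times the coefficient of x^n in the EGF (e^x - 1)^k / k!.

3


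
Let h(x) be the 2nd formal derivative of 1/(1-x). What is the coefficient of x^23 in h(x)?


Differentiating 2 times: d^2/dx^2 [1/(1-x)] = 2!/(1-x)^3.
The expansion 1/(1-x)^3 = sum_{k>=0} C(k+2, 2) x^k, so the coefficient of x^n in 2!/(1-x)^3 is 2! * C(n+2, 2).
For n = 23: 2 * C(25, 2) = 2 * 300 = 600

600


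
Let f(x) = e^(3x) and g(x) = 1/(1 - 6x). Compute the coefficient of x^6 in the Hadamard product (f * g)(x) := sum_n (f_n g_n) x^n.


Expanding: f_k = 3^k/k! (from e^(3x)) and g_k = 6^k (from 1/(1 - 6x)). So the Hadamard coefficient (f * g)_k = 3^k 6^k / k! = (18)^k / k!.
For k = 6: 18^6/6! = 34012224/720 = 236196/5.

236196/5


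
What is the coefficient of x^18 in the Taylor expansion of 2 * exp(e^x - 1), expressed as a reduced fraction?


exp(e^x - 1) = sum_{k>=0} Bell_k x^k / k!, where Bell_k is the k-th Bell number.
So the coefficient of x^18 is 2 * Bell_18 / 18!.
Computing: Bell_18 = 682076806159 and 18! = 6402373705728000, giving
2 * 682076806159/6402373705728000 = 97439543737/457312407552000.

97439543737/457312407552000


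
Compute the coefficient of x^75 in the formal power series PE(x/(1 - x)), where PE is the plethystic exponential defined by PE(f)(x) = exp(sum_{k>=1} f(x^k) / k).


For f(x) = x/(1 - x) we have
sum_{k>=1} f(x^k) / k = sum_{k>=1} (1/k) * x^k / (1 - x^k) = sum_{k, m >= 1} x^(k m) / k,
which after exponentiating simplifies to
PE(x/(1 - x)) = prod_{k>=1} 1 / (1 - x^k).
This is the generating function for the partition function p(n), so the coefficient of x^75 is p(75).
Computing p(75) by dynamic programming over parts 1, 2, ..., 75: p(75) = 8118264.

8118264


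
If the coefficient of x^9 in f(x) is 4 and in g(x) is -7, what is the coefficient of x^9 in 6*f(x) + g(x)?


Scalar multiplication scales coefficients: 6 * 4 = 24.
Then add the g coefficient: 24 + -7
= 17

17


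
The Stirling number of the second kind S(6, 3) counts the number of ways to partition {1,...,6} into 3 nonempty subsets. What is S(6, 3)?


Using the explicit formula S(n,k) = (1/k!) sum_{j=0}^{k} (-1)^(k-j) C(k,j) j^n:
S(6, 3) = 90
Equivalently, S(n,k) is n! times the coefficient of x^n in the EGF (e^x - 1)^k / k!.

90


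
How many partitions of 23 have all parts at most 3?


Using the generating function (1-x)^(-1)(1-x^2)^(-1)(1-x^3)^(-1),
the coefficient of x^23 counts these restricted partitions.
Result = 56

56


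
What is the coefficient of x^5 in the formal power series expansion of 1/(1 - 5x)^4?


The general identity 1/(1 - c x)^r = sum_{k>=0} c^k C(k + r - 1, r - 1) x^k follows by substituting y = c x into 1/(1 - y)^r = sum_{k>=0} C(k + r - 1, r - 1) y^k.
For c = 5, r = 4, k = 5:
5^5 * C(8, 3) = 3125 * 56 = 175000.

175000


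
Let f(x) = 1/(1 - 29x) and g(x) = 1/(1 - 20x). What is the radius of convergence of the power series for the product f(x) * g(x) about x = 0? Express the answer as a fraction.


The radius of 1/(1 - 29x) is 1/29 (nearest singularity at x = 1/29), and the radius of 1/(1 - 20x) is 1/20.
The product f(x)*g(x) = 1/((1 - 29x)(1 - 20x)) has singularities at both 1/29 and 1/20, so its radius of convergence is the distance to the nearest one:
min(1/29, 1/20) = 1/29.

1/29


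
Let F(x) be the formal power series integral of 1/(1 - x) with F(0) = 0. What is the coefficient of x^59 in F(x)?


1/(1 - x) = sum_{k>=0} x^k. Integrating termwise and using F(0) = 0 gives
F(x) = sum_{k>=0} x^(k+1) / (k+1) = sum_{m>=1} x^m / m = -ln(1 - x).
So the coefficient of x^59 is 1/59 = 1/59.

1/59


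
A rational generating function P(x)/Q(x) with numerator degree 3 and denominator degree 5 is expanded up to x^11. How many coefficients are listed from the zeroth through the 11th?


Expanding up to x^11 gives the coefficients for x^0, x^1, ..., x^11.
That is 11 + 1 = 12 coefficients in total.

12


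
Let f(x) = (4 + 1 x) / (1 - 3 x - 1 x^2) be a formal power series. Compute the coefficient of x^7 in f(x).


Write f(x) = sum_{k>=0} a_k x^k. Multiplying both sides by 1 - 3 x - 1 x^2 gives
(1 - 3 x - 1 x^2) sum_{k>=0} a_k x^k = 4 + 1 x.
Matching coefficients:
 x^0: a_0 = 4
 x^1: a_1 - 3 a_0 = 1  =>  a_1 = 3*4 + 1 = 13
 x^k (k >= 2): a_k = 3 a_{k-1} + 1 a_{k-2}.
Iterating: a_2 = 43, a_3 = 142, a_4 = 469, a_5 = 1549, a_6 = 5116, a_7 = 16897.
So the coefficient of x^7 is 16897.

16897


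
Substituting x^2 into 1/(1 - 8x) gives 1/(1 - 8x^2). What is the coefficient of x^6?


The coefficient of x^(2m) in 1/(1 - 8x^2) is 8^m.
With n = 6 = 2*3, the coefficient is 8^3 = 512.

512


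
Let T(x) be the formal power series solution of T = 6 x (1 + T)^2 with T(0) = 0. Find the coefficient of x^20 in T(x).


Apply the Lagrange inversion formula: if T = 6 x * phi(T) with phi(t) = (1 + t)^2, then [x^n] T = 6^n * (1/n) [t^(n-1)] phi(t)^n = 6^n * (1/n) [t^(n-1)] (1 + t)^(2n) = 6^n * (1/n) C(2n, n-1).
Using the identity C(2n, n-1) = C(2n, n) * n / (n+1), the unscaled factor equals C(2n, n) / (n+1) = C_n, the n-th Catalan number.
For n = 20: C_20 = C(40, 20) / 21 = 137846528820/21 = 6564120420.
With the 6^20 = 3656158440062976 factor, the coefficient is 3656158440062976 * 6564120420 = 23999464275172726847569920.

23999464275172726847569920


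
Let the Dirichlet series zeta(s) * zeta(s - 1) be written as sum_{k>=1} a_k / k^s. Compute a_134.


Convolution gives a_k = sum_{d | k} d * 1 = sum_{d | k} d = sigma(k), the sum of positive divisors of k.
For k = 134, the divisors are 1, 2, 67, 134, so
sigma(134) = 1 + 2 + 67 + 134 = 204.

204


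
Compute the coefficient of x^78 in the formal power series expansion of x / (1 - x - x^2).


Let f(x) = sum_{k>=0} a_k x^k. Multiplying f(x) * (1 - x - x^2) = x and matching coefficients gives a_0 = 0, a_1 = 1, and a_k = a_{k-1} + a_{k-2} for k >= 2. These are the Fibonacci numbers F_k.
Iterating from F_0 = 0, F_1 = 1:
F_0=0, F_1=1, F_2=1, F_3=2, F_4=3, F_5=5, F_6=8, F_7=13, F_8=21, F_9=34, ...
F_78 = 8944394323791464.

8944394323791464


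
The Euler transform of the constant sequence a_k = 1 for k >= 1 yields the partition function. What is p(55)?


The Euler transform converts the sequence a_k = 1 into the number of integer partitions.
Using the recurrence or dynamic programming:
p(55) = 451276

451276
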